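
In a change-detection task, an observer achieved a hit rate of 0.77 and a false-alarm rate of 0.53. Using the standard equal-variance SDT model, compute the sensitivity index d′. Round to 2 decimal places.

Φ⁻¹(H) = Φ⁻¹(0.77) = 0.7388
Φ⁻¹(FA) = Φ⁻¹(0.53) = 0.0753
d' = z(H) − z(FA) = 0.7388 − 0.0753 = 0.6635

d′ = 0.66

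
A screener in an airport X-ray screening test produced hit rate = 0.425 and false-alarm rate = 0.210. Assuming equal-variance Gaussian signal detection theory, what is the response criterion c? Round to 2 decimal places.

z(H) = z(0.425) = -0.189
z(FA) = z(0.210) = -0.806
c = −½·[z(H) + z(FA)] = −0.5 × (-0.189 + (-0.806)) = 0.4975

c = 0.50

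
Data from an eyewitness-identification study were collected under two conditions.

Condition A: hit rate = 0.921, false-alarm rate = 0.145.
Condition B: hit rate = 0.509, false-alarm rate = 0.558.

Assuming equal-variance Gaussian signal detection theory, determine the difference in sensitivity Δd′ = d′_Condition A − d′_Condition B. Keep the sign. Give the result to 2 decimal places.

Condition A: z(0.921) = 1.412, z(0.145) = -1.058, d' = 2.470
Condition B: z(0.509) = 0.023, z(0.558) = 0.146, d' = -0.123
Δd' = d'_Condition A − d'_Condition B = 2.470 − (-0.123) = 2.593
Condition A has the higher sensitivity.

Δd′ = 2.59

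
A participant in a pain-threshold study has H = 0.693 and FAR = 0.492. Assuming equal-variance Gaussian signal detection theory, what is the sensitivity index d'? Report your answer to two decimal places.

d' = 0.52

z(H) = z(0.693) = 0.5044
z(FA) = z(0.492) = -0.0201
d' = z(H) − z(FA) = 0.5044 − (-0.0201) = 0.5245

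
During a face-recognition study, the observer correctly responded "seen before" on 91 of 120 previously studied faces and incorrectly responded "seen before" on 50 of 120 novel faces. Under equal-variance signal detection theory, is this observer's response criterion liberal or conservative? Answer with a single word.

liberal

z(H) = 0.701, z(FA) = -0.210
c = −½·(z(H) + z(FA)) = -0.2455
c < 0 → liberal criterion (biased toward responding “yes”).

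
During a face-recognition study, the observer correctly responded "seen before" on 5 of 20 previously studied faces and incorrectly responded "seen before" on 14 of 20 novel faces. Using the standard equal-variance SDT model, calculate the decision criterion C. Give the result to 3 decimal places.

H = 5/20 = 0.2500
FA = 14/20 = 0.7000
z(H) = -0.6745
z(FA) = 0.5244
c = −½·[z(H) + z(FA)] = −0.5 × (-0.6745 + 0.5244) = 0.07505
c > 0: the observer has a conservative response bias.

C = 0.075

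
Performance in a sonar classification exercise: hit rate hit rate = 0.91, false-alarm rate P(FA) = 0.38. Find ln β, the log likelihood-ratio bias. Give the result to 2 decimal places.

Φ⁻¹(H) = Φ⁻¹(0.91) = 1.341
Φ⁻¹(FA) = Φ⁻¹(0.38) = -0.305
ln β = −½·[z(H)² − z(FA)²] = −0.5 × (1.798 − 0.093) = -0.8525

ln β = -0.85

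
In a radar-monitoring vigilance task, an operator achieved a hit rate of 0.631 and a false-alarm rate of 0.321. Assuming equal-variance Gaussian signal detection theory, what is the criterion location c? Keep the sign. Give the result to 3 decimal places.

Φ⁻¹(0.631) = 0.3345, Φ⁻¹(0.321) = -0.4649
c = −½·[z(H) + z(FA)] = −0.5 × (0.3345 + (-0.4649)) = 0.0652
c > 0: the operator has a conservative response bias.

c = 0.065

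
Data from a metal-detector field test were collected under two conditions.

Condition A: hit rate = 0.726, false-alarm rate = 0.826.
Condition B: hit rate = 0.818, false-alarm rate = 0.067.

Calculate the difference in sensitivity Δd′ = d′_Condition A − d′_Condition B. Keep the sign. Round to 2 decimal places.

Δd′ = -2.74

Condition A: z(0.726) = 0.601, z(0.826) = 0.938, d' = -0.337
Condition B: z(0.818) = 0.908, z(0.067) = -1.499, d' = 2.407
Δd' = d'_Condition A − d'_Condition B = -0.337 − 2.407 = -2.744
Condition B has the higher sensitivity.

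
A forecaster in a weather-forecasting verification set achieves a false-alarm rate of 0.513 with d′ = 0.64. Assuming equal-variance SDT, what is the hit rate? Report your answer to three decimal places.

z(false-alarm rate) = z(0.513) = 0.0326
z(H) = z(FA) + d' = 0.0326 + 0.64 = 0.6726
hit rate = Φ(0.6726) = 0.7494

hit rate = 0.749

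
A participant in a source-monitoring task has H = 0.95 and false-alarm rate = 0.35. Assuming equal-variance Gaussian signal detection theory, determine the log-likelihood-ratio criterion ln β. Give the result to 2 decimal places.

ln β = -1.28

z(H) = z(0.95) = 1.645
z(FA) = z(0.35) = -0.385
ln β = −½·[z(H)² − z(FA)²] = −0.5 × (2.706 − 0.148) = -1.279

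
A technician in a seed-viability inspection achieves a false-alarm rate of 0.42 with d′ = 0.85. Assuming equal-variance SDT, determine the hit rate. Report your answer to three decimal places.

z(false-alarm rate) = z(0.42) = -0.2019
z(H) = z(FA) + d' = -0.2019 + 0.85 = 0.6481
hit rate = Φ(0.6481) = 0.7415

hit rate = 0.742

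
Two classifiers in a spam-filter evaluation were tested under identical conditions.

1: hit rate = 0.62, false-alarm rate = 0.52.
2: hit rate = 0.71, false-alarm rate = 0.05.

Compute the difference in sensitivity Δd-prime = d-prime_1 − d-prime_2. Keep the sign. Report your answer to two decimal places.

Δd-prime = -1.94

1: z(0.62) = 0.305, z(0.52) = 0.050, d' = 0.255
2: z(0.71) = 0.553, z(0.05) = -1.645, d' = 2.198
Δd' = d'_1 − d'_2 = 0.255 − 2.198 = -1.943
2 has the higher sensitivity.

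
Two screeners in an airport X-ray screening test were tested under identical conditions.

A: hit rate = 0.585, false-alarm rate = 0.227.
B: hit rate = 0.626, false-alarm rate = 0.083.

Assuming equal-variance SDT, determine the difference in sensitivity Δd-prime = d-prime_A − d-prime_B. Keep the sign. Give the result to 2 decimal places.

A: z(0.585) = 0.215, z(0.227) = -0.749, d' = 0.964
B: z(0.626) = 0.321, z(0.083) = -1.385, d' = 1.706
Δd' = d'_A − d'_B = 0.964 − 1.706 = -0.742
B has the higher sensitivity.

Δd-prime = -0.74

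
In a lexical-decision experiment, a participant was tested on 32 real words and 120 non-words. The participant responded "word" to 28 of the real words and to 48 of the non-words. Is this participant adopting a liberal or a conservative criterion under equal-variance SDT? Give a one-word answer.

z(H) = 1.150, z(FA) = -0.253
c = −½·(z(H) + z(FA)) = -0.4485
c < 0 → liberal criterion (biased toward responding “yes”).

liberal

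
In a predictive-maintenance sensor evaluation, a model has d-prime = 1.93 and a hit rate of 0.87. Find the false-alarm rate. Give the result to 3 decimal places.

z(hit rate) = z(0.87) = 1.1264
z(FA) = z(H) − d' = 1.1264 − 1.93 = -0.8036
false-alarm rate = Φ(-0.8036) = 0.2108

false-alarm rate = 0.211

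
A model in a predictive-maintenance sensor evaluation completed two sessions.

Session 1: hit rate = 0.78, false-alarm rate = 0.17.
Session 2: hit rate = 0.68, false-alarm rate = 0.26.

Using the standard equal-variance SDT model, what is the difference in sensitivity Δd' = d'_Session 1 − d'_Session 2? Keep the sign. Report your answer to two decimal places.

Session 1: z(0.78) = 0.772, z(0.17) = -0.954, d' = 1.726
Session 2: z(0.68) = 0.468, z(0.26) = -0.643, d' = 1.111
Δd' = d'_Session 1 − d'_Session 2 = 1.726 − 1.111 = 0.615
Session 1 has the higher sensitivity.

Δd' = 0.62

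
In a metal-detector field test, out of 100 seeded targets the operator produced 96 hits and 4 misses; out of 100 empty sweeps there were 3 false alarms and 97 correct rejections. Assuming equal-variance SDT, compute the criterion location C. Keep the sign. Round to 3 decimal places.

C = 0.065

H = 96/100 = 0.9600
FA = 3/100 = 0.0300
z(H) = z(0.9600) = 1.7507
z(FA) = z(0.0300) = -1.8808
c = −½·[z(H) + z(FA)] = −0.5 × (1.7507 + (-1.8808)) = 0.06505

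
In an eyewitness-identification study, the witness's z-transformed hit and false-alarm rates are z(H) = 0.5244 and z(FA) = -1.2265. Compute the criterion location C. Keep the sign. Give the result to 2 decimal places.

c = −½·[z(H) + z(FA)] = −½·(0.5244 + (-1.2265)) = 0.35105

C = 0.35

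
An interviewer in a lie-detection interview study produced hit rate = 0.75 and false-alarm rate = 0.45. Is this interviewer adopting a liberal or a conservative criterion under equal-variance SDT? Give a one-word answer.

liberal

z(H) = 0.674, z(FA) = -0.126
c = −½·(z(H) + z(FA)) = -0.274
c < 0 → liberal criterion (biased toward responding “yes”).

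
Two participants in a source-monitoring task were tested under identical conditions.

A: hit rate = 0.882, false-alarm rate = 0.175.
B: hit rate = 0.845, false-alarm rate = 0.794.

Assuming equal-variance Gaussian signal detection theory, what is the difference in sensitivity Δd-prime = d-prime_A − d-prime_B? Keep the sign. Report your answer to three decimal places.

A: z(0.882) = 1.1850, z(0.175) = -0.9346, d' = 2.1196
B: z(0.845) = 1.0152, z(0.794) = 0.8204, d' = 0.1948
Δd' = d'_A − d'_B = 2.1196 − 0.1948 = 1.9248
A has the higher sensitivity.

Δd-prime = 1.925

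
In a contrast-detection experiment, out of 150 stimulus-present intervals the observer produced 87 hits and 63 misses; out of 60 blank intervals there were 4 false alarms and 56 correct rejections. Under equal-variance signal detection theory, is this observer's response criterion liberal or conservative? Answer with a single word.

z(H) = 0.202, z(FA) = -1.501
c = −½·(z(H) + z(FA)) = 0.6495
c > 0 → conservative criterion (biased toward responding “no”).

conservative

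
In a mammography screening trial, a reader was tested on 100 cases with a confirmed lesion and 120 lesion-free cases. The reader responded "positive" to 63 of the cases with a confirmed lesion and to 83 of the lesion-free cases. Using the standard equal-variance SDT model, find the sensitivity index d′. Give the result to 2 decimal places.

d′ = -0.17

H = 63/100 = 0.6300
FA = 83/120 = 0.6917
Φ⁻¹(H) = Φ⁻¹(0.6300) = 0.332
Φ⁻¹(FA) = Φ⁻¹(0.6917) = 0.501
d' = z(H) − z(FA) = 0.332 − 0.501 = -0.169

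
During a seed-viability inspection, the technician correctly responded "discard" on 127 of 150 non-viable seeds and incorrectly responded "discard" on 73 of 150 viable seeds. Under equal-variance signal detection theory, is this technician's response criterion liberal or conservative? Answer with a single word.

z(H) = 1.022, z(FA) = -0.033
c = −½·(z(H) + z(FA)) = -0.4945
c < 0 → liberal criterion (biased toward responding “yes”).

liberal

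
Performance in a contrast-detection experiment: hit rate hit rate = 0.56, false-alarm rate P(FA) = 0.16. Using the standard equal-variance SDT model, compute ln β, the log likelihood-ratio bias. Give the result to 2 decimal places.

ln β = 0.48

Φ⁻¹(H) = 0.151
Φ⁻¹(FA) = -0.994
ln β = −½·[z(H)² − z(FA)²] = −0.5 × (0.023 − 0.988) = 0.4825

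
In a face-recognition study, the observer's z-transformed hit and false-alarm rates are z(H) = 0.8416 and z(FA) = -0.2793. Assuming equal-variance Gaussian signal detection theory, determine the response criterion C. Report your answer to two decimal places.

C = -0.28

c = −½·[z(H) + z(FA)] = −½·(0.8416 + (-0.2793)) = -0.28115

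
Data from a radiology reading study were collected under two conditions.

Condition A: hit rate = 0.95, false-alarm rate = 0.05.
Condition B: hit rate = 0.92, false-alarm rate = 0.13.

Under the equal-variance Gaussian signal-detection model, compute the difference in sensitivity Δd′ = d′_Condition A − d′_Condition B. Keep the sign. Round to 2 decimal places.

Condition A: z(0.95) = 1.645, z(0.05) = -1.645, d' = 3.290
Condition B: z(0.92) = 1.405, z(0.13) = -1.126, d' = 2.531
Δd' = d'_Condition A − d'_Condition B = 3.290 − 2.531 = 0.759
Condition A has the higher sensitivity.

Δd′ = 0.76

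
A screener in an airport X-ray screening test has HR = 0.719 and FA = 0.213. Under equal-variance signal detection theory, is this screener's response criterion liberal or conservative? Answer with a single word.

z(H) = 0.580, z(FA) = -0.796
c = −½·(z(H) + z(FA)) = 0.108
c > 0 → conservative criterion (biased toward responding “no”).

conservative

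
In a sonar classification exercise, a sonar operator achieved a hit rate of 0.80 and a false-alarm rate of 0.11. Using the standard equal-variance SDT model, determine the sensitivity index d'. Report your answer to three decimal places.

d' = 2.068

z(0.80) = 0.8416, z(0.11) = -1.2265
d' = z(H) − z(FA) = 0.8416 − (-1.2265) = 2.0681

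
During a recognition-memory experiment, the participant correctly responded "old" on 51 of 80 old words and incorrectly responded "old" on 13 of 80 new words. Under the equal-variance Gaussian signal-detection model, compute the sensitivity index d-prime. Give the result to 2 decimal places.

d-prime = 1.34

H = 51/80 = 0.6375
FA = 13/80 = 0.1625
z(H) = 0.3518
z(FA) = -0.9842
d' = z(H) − z(FA) = 0.3518 − (-0.9842) = 1.3360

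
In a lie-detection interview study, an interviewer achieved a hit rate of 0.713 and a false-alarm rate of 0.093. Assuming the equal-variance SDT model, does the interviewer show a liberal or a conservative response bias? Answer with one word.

conservative

z(H) = 0.562, z(FA) = -1.323
c = −½·(z(H) + z(FA)) = 0.3805
c > 0 → conservative criterion (biased toward responding “no”).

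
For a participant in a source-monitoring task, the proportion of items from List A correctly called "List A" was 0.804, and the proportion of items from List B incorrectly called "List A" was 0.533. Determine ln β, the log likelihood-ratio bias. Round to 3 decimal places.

Φ⁻¹(H) = 0.8560
Φ⁻¹(FA) = 0.0828
ln β = −½·[z(H)² − z(FA)²] = −0.5 × (0.7327 − 0.0069) = -0.3629

ln β = -0.363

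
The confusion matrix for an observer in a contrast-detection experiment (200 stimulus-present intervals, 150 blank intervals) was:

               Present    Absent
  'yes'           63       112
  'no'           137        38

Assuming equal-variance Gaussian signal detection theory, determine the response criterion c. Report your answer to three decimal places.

c = -0.091

H = 63/200 = 0.3150
FA = 112/150 = 0.7467
z(H) = -0.4817
z(FA) = 0.6641
c = −½·[z(H) + z(FA)] = −0.5 × (-0.4817 + 0.6641) = -0.0912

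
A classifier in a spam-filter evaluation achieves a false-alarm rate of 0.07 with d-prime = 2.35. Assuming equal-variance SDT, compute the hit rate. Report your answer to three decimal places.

hit rate = 0.809

z(false-alarm rate) = z(0.07) = -1.4758
z(H) = z(FA) + d' = -1.4758 + 2.35 = 0.8742
hit rate = Φ(0.8742) = 0.8090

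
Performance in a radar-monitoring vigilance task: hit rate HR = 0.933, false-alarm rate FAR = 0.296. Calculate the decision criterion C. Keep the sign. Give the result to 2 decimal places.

C = -0.48

Φ⁻¹(H) = 1.499
Φ⁻¹(FA) = -0.536
c = −½·[z(H) + z(FA)] = −0.5 × (1.499 + (-0.536)) = -0.4815
c < 0: the operator has a liberal response bias.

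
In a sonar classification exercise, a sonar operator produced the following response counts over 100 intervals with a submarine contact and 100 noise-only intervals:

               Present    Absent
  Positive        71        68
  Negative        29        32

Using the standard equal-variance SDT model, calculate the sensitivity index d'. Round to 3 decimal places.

H = 71/100 = 0.7100
FA = 68/100 = 0.6800
Φ⁻¹(0.7100) = 0.5534, Φ⁻¹(0.6800) = 0.4677
d' = z(H) − z(FA) = 0.5534 − 0.4677 = 0.0857

d' = 0.086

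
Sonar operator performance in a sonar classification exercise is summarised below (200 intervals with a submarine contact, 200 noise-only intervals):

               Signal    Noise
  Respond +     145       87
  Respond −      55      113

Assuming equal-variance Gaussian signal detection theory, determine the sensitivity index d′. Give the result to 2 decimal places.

d′ = 0.76

H = 145/200 = 0.7250
FA = 87/200 = 0.4350
Φ⁻¹(0.7250) = 0.5978, Φ⁻¹(0.4350) = -0.1637
d' = z(H) − z(FA) = 0.5978 − (-0.1637) = 0.7615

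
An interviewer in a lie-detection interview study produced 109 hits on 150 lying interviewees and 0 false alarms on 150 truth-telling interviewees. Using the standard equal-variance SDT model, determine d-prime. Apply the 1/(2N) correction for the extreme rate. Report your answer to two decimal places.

d-prime = 3.32

The false-alarm rate is 0/150 = 0, so apply the 1/(2N) correction: FA → 1/(2·150) = 0.00333.
z(H) = z(0.72667) = 0.603
z(FA) = z(0.00333) = -2.713
d' = 0.603 − (-2.713) = 3.316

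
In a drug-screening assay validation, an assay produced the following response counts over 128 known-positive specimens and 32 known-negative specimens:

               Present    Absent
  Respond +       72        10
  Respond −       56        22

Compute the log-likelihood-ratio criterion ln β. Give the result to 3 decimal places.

H = 72/128 = 0.5625
FA = 10/32 = 0.3125
Φ⁻¹(0.5625) = 0.1573, Φ⁻¹(0.3125) = -0.4888
ln β = −½·[z(H)² − z(FA)²] = −0.5 × (0.0247 − 0.2389) = 0.1071

ln β = 0.107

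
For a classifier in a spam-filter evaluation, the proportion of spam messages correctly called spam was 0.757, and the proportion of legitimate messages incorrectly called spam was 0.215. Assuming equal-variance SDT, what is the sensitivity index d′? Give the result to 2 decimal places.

d′ = 1.49

z(0.757) = 0.697, z(0.215) = -0.789
d' = z(H) − z(FA) = 0.697 − (-0.789) = 1.486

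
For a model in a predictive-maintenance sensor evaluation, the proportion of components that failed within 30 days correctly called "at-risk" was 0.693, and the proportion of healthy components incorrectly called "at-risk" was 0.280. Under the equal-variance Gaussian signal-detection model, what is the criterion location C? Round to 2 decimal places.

C = 0.04

z(0.693) = 0.504, z(0.280) = -0.583
c = −½·[z(H) + z(FA)] = −0.5 × (0.504 + (-0.583)) = 0.0395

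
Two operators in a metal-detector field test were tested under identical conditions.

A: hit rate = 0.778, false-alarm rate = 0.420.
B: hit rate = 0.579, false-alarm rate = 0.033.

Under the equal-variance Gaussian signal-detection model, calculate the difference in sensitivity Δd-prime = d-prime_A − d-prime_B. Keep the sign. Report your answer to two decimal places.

A: z(0.778) = 0.765, z(0.420) = -0.202, d' = 0.967
B: z(0.579) = 0.199, z(0.033) = -1.838, d' = 2.037
Δd' = d'_A − d'_B = 0.967 − 2.037 = -1.070
B has the higher sensitivity.

Δd-prime = -1.07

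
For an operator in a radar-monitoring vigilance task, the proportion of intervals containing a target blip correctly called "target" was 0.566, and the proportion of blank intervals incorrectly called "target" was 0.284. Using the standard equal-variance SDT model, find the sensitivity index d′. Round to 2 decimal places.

z(H) = z(0.566) = 0.166
z(FA) = z(0.284) = -0.571
d' = z(H) − z(FA) = 0.166 − (-0.571) = 0.737

d′ = 0.74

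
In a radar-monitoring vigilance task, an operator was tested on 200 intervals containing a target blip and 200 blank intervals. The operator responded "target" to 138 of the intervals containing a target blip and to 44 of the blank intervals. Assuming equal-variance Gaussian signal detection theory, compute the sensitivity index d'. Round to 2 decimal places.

d' = 1.27

H = 138/200 = 0.6900
FA = 44/200 = 0.2200
z(0.6900) = 0.496, z(0.2200) = -0.772
d' = z(H) − z(FA) = 0.496 − (-0.772) = 1.268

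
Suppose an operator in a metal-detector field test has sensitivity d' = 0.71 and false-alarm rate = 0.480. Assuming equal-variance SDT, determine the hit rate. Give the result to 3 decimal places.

hit rate = 0.745

z(false-alarm rate) = z(0.480) = -0.0502
z(H) = z(FA) + d' = -0.0502 + 0.71 = 0.6598
hit rate = Φ(0.6598) = 0.7453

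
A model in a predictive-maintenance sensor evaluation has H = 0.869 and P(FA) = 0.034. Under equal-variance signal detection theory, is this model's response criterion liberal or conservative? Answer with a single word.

conservative

z(H) = 1.122, z(FA) = -1.825
c = −½·(z(H) + z(FA)) = 0.3515
c > 0 → conservative criterion (biased toward responding “no”).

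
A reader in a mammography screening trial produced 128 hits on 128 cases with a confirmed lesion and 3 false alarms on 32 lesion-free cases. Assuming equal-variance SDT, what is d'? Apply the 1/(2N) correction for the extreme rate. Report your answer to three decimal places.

The hit rate is 128/128 = 1, so apply the 1/(2N) correction: H → 1 − 1/(2·128) = 0.99609.
z(H) = z(0.99609) = 2.6597
z(FA) = z(0.09375) = -1.3180
d' = 2.6597 − (-1.3180) = 3.9777

d' = 3.978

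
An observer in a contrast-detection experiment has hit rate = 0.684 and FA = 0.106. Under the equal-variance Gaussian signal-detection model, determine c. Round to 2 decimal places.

z(0.684) = 0.4789, z(0.106) = -1.2481
c = −½·[z(H) + z(FA)] = −0.5 × (0.4789 + (-1.2481)) = 0.3846

c = 0.38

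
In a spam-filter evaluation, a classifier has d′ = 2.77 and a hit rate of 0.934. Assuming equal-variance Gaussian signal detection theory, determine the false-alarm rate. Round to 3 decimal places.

false-alarm rate = 0.103

z(hit rate) = z(0.934) = 1.5063
z(FA) = z(H) − d' = 1.5063 − 2.77 = -1.2637
false-alarm rate = Φ(-1.2637) = 0.1032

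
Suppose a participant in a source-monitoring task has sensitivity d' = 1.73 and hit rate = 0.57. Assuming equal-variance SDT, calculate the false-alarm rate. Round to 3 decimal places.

false-alarm rate = 0.060

z(hit rate) = z(0.57) = 0.1764
z(FA) = z(H) − d' = 0.1764 − 1.73 = -1.5536
false-alarm rate = Φ(-1.5536) = 0.0601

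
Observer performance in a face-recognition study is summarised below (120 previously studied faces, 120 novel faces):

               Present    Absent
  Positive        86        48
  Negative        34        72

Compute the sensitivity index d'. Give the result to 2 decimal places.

H = 86/120 = 0.7167
FA = 48/120 = 0.4000
z(H) = 0.5731
z(FA) = -0.2533
d' = z(H) − z(FA) = 0.5731 − (-0.2533) = 0.8264

d' = 0.83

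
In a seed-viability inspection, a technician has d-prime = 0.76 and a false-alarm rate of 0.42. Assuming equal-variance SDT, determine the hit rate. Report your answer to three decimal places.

z(false-alarm rate) = z(0.42) = -0.2019
z(H) = z(FA) + d' = -0.2019 + 0.76 = 0.5581
hit rate = Φ(0.5581) = 0.7116

hit rate = 0.712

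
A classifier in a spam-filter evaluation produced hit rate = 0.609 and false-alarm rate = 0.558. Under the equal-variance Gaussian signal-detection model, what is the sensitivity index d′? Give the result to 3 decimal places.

z(H) = 0.2767
z(FA) = 0.1459
d' = z(H) − z(FA) = 0.2767 − 0.1459 = 0.1308

d′ = 0.131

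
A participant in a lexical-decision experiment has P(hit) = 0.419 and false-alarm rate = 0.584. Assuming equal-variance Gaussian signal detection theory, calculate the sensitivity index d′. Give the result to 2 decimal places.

Φ⁻¹(H) = Φ⁻¹(0.419) = -0.2045
Φ⁻¹(FA) = Φ⁻¹(0.584) = 0.2121
d' = z(H) − z(FA) = -0.2045 − 0.2121 = -0.4166

d′ = -0.42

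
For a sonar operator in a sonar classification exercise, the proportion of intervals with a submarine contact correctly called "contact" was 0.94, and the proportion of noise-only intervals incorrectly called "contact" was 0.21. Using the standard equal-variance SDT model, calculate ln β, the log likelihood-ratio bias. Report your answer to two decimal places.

z(H) = z(0.94) = 1.555
z(FA) = z(0.21) = -0.806
ln β = −½·[z(H)² − z(FA)²] = −0.5 × (2.418 − 0.650) = -0.884

ln β = -0.88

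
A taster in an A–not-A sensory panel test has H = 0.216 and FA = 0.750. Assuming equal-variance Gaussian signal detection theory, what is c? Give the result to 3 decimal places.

z(H) = -0.7858
z(FA) = 0.6745
c = −½·[z(H) + z(FA)] = −0.5 × (-0.7858 + 0.6745) = 0.05565

c = 0.056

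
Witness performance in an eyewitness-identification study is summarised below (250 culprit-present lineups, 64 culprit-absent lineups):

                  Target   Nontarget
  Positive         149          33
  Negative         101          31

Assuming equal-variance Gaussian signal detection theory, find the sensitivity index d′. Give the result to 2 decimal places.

H = 149/250 = 0.5960
FA = 33/64 = 0.5156
Φ⁻¹(0.5960) = 0.2430, Φ⁻¹(0.5156) = 0.0391
d' = z(H) − z(FA) = 0.2430 − 0.0391 = 0.2039

d′ = 0.20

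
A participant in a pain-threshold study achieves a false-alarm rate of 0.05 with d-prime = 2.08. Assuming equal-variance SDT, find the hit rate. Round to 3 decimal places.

hit rate = 0.668

z(false-alarm rate) = z(0.05) = -1.6449
z(H) = z(FA) + d' = -1.6449 + 2.08 = 0.4351
hit rate = Φ(0.4351) = 0.6683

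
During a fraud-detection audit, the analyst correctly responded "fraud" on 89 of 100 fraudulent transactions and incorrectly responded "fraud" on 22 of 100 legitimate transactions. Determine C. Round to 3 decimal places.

C = -0.227

H = 89/100 = 0.8900
FA = 22/100 = 0.2200
z(H) = z(0.8900) = 1.2265
z(FA) = z(0.2200) = -0.7722
c = −½·[z(H) + z(FA)] = −0.5 × (1.2265 + (-0.7722)) = -0.22715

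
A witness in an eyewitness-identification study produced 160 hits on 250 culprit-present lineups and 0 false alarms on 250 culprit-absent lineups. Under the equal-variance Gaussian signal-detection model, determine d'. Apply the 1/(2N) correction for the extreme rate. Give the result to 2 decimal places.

d' = 3.24

The false-alarm rate is 0/250 = 0, so apply the 1/(2N) correction: FA → 1/(2·250) = 0.00200.
z(H) = z(0.64000) = 0.358
z(FA) = z(0.00200) = -2.878
d' = 0.358 − (-2.878) = 3.236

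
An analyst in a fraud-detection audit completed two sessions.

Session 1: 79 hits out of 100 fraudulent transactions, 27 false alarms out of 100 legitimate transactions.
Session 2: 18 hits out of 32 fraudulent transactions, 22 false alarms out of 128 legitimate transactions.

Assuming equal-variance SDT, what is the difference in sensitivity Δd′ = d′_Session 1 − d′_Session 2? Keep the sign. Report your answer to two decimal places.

Session 1: z(0.7900) = 0.806, z(0.2700) = -0.613, d' = 1.419
Session 2: z(0.5625) = 0.157, z(0.1719) = -0.947, d' = 1.104
Δd' = d'_Session 1 − d'_Session 2 = 1.419 − 1.104 = 0.315
Session 1 has the higher sensitivity.

Δd′ = 0.32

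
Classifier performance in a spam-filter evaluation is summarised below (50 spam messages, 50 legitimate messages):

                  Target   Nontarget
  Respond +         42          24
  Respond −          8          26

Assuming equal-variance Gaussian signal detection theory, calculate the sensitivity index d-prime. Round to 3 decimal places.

d-prime = 1.045

H = 42/50 = 0.8400
FA = 24/50 = 0.4800
z(0.8400) = 0.9945, z(0.4800) = -0.0502
d' = z(H) − z(FA) = 0.9945 − (-0.0502) = 1.0447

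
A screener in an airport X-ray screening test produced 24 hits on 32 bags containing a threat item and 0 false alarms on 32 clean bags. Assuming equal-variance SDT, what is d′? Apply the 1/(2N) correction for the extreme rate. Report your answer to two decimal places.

The false-alarm rate is 0/32 = 0, so apply the 1/(2N) correction: FA → 1/(2·32) = 0.01562.
z(H) = z(0.75000) = 0.674
z(FA) = z(0.01562) = -2.154
d' = 0.674 − (-2.154) = 2.828

d′ = 2.83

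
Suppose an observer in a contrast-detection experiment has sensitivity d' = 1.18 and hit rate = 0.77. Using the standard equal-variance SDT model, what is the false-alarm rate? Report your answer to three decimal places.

false-alarm rate = 0.330

z(hit rate) = z(0.77) = 0.7388
z(FA) = z(H) − d' = 0.7388 − 1.18 = -0.4412
false-alarm rate = Φ(-0.4412) = 0.3295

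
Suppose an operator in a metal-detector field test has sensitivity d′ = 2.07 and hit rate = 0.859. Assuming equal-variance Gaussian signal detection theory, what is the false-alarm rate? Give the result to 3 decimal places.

false-alarm rate = 0.160

z(hit rate) = z(0.859) = 1.0758
z(FA) = z(H) − d' = 1.0758 − 2.07 = -0.9942
false-alarm rate = Φ(-0.9942) = 0.1601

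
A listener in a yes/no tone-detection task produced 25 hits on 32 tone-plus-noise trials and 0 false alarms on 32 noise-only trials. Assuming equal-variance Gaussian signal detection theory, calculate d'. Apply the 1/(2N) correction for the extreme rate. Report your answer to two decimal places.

d' = 2.93

The false-alarm rate is 0/32 = 0, so apply the 1/(2N) correction: FA → 1/(2·32) = 0.01562.
z(H) = z(0.78125) = 0.776
z(FA) = z(0.01562) = -2.154
d' = 0.776 − (-2.154) = 2.930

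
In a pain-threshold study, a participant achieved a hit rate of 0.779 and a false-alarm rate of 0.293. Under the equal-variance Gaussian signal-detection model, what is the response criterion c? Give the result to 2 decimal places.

z(H) = 0.7688
z(FA) = -0.5446
c = −½·[z(H) + z(FA)] = −0.5 × (0.7688 + (-0.5446)) = -0.1121
c < 0: the participant has a liberal response bias.

c = -0.11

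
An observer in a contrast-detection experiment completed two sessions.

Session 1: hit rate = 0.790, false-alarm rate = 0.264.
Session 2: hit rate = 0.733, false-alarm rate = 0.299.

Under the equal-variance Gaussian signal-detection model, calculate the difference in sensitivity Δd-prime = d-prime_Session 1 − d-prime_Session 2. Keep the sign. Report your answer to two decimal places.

Session 1: z(0.790) = 0.806, z(0.264) = -0.631, d' = 1.437
Session 2: z(0.733) = 0.622, z(0.299) = -0.527, d' = 1.149
Δd' = d'_Session 1 − d'_Session 2 = 1.437 − 1.149 = 0.288
Session 1 has the higher sensitivity.

Δd-prime = 0.29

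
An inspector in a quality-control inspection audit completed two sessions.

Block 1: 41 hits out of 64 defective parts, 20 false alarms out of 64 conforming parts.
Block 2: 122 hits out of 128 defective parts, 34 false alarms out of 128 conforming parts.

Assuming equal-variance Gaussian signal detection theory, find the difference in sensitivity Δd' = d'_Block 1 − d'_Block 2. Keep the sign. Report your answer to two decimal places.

Δd' = -1.45

Block 1: z(0.6406) = 0.360, z(0.3125) = -0.489, d' = 0.849
Block 2: z(0.9531) = 1.676, z(0.2656) = -0.626, d' = 2.302
Δd' = d'_Block 1 − d'_Block 2 = 0.849 − 2.302 = -1.453
Block 2 has the higher sensitivity.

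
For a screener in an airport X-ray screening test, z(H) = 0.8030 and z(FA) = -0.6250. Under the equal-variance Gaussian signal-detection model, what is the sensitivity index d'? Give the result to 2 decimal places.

d' = z(H) − z(FA) = 0.8030 − (-0.6250) = 1.4280

d' = 1.43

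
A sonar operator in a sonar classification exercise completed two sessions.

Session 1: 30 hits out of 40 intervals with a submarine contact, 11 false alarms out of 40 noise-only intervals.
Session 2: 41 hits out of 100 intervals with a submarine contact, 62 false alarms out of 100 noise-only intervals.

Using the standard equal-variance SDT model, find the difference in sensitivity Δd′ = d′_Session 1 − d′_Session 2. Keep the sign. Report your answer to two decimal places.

Session 1: z(0.7500) = 0.674, z(0.2750) = -0.598, d' = 1.272
Session 2: z(0.4100) = -0.228, z(0.6200) = 0.305, d' = -0.533
Δd' = d'_Session 1 − d'_Session 2 = 1.272 − (-0.533) = 1.805
Session 1 has the higher sensitivity.

Δd′ = 1.81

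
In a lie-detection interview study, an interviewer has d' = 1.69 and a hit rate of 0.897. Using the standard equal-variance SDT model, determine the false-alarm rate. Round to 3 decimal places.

false-alarm rate = 0.335

z(hit rate) = z(0.897) = 1.2646
z(FA) = z(H) − d' = 1.2646 − 1.69 = -0.4254
false-alarm rate = Φ(-0.4254) = 0.3353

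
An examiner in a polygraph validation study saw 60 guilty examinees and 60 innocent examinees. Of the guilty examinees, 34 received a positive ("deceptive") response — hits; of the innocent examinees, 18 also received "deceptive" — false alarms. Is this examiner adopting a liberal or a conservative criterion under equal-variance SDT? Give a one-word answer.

z(H) = 0.168, z(FA) = -0.524
c = −½·(z(H) + z(FA)) = 0.178
c > 0 → conservative criterion (biased toward responding “no”).

conservative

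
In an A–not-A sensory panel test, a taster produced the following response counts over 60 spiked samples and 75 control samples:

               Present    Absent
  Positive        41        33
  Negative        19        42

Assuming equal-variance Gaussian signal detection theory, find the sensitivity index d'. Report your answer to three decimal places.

H = 41/60 = 0.6833
FA = 33/75 = 0.4400
z(H) = 0.4769
z(FA) = -0.1510
d' = z(H) − z(FA) = 0.4769 − (-0.1510) = 0.6279

d' = 0.628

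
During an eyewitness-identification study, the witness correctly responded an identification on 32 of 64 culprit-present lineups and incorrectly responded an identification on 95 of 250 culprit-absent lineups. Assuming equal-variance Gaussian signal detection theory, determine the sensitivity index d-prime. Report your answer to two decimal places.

d-prime = 0.31

H = 32/64 = 0.5000
FA = 95/250 = 0.3800
z(0.5000) = 0.0000, z(0.3800) = -0.3055
d' = z(H) − z(FA) = 0.0000 − (-0.3055) = 0.3055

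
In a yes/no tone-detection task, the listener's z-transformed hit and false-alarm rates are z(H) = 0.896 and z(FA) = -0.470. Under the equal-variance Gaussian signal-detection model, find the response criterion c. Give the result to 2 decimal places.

c = -0.21

c = −½·[z(H) + z(FA)] = −½·(0.896 + (-0.470)) = -0.213
c < 0: the listener has a liberal response bias.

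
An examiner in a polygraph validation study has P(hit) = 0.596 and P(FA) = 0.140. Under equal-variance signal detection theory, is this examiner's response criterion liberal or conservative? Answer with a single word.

conservative

z(H) = 0.243, z(FA) = -1.080
c = −½·(z(H) + z(FA)) = 0.4185
c > 0 → conservative criterion (biased toward responding “no”).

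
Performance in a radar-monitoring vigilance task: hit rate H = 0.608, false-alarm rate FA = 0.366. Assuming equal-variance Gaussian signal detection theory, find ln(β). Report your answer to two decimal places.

ln β = 0.02

z(H) = 0.274
z(FA) = -0.342
ln β = −½·[z(H)² − z(FA)²] = −0.5 × (0.075 − 0.117) = 0.021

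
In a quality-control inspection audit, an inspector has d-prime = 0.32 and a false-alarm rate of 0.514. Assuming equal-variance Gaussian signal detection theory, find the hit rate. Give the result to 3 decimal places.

z(false-alarm rate) = z(0.514) = 0.0351
z(H) = z(FA) + d' = 0.0351 + 0.32 = 0.3551
hit rate = Φ(0.3551) = 0.6387

hit rate = 0.639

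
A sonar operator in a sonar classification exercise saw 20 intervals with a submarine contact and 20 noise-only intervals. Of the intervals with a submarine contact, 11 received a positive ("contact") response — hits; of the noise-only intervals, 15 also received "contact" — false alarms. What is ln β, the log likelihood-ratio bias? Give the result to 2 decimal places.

ln β = 0.22

H = 11/20 = 0.5500
FA = 15/20 = 0.7500
z(H) = 0.126
z(FA) = 0.674
ln β = −½·[z(H)² − z(FA)²] = −0.5 × (0.016 − 0.454) = 0.219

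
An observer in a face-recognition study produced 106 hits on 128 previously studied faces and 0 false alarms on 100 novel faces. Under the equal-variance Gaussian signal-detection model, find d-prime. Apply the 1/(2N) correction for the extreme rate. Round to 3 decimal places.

d-prime = 3.523

The false-alarm rate is 0/100 = 0, so apply the 1/(2N) correction: FA → 1/(2·100) = 0.00500.
z(H) = z(0.82812) = 0.9468
z(FA) = z(0.00500) = -2.5758
d' = 0.9468 − (-2.5758) = 3.5226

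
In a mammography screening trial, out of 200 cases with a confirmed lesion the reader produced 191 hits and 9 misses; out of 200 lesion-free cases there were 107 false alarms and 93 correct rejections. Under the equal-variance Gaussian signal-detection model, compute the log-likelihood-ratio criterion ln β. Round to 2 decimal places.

ln β = -1.43

H = 191/200 = 0.9550
FA = 107/200 = 0.5350
Φ⁻¹(H) = Φ⁻¹(0.9550) = 1.695
Φ⁻¹(FA) = Φ⁻¹(0.5350) = 0.088
ln β = −½·[z(H)² − z(FA)²] = −0.5 × (2.873 − 0.008) = -1.4325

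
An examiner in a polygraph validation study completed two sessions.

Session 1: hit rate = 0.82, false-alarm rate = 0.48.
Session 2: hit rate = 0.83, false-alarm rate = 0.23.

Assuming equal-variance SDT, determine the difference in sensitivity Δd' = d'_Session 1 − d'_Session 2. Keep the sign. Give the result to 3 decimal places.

Δd' = -0.727

Session 1: z(0.82) = 0.9154, z(0.48) = -0.0502, d' = 0.9656
Session 2: z(0.83) = 0.9542, z(0.23) = -0.7388, d' = 1.6930
Δd' = d'_Session 1 − d'_Session 2 = 0.9656 − 1.6930 = -0.7274
Session 2 has the higher sensitivity.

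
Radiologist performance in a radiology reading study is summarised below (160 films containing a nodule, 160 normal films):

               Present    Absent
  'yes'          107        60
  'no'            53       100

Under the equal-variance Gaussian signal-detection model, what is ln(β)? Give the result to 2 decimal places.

ln β = -0.04

H = 107/160 = 0.6687
FA = 60/160 = 0.3750
z(H) = z(0.6687) = 0.436
z(FA) = z(0.3750) = -0.319
ln β = −½·[z(H)² − z(FA)²] = −0.5 × (0.190 − 0.102) = -0.044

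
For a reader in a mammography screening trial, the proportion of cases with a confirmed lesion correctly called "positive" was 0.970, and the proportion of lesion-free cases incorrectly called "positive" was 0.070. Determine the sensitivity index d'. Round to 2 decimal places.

d' = 3.36

z(0.970) = 1.8808, z(0.070) = -1.4758
d' = z(H) − z(FA) = 1.8808 − (-1.4758) = 3.3566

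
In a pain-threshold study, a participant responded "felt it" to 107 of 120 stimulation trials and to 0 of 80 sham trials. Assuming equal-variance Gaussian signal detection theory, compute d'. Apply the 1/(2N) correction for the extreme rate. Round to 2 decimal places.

The false-alarm rate is 0/80 = 0, so apply the 1/(2N) correction: FA → 1/(2·80) = 0.00625.
z(H) = z(0.89167) = 1.235
z(FA) = z(0.00625) = -2.498
d' = 1.235 − (-2.498) = 3.733

d' = 3.73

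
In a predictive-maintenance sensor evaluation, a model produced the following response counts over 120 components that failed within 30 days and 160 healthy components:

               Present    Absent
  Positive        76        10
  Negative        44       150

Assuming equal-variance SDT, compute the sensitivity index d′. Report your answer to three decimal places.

H = 76/120 = 0.6333
FA = 10/160 = 0.0625
z(H) = z(0.6333) = 0.3406
z(FA) = z(0.0625) = -1.5341
d' = z(H) − z(FA) = 0.3406 − (-1.5341) = 1.8747

d′ = 1.875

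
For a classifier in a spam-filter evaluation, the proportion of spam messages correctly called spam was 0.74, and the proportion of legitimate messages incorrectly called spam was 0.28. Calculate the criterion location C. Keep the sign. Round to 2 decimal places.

C = -0.03

z(H) = z(0.74) = 0.643
z(FA) = z(0.28) = -0.583
c = −½·[z(H) + z(FA)] = −0.5 × (0.643 + (-0.583)) = -0.030
c < 0: the classifier has a liberal response bias.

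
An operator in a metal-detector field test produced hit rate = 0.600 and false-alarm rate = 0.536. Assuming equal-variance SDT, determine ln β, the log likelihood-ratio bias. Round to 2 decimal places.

z(H) = z(0.600) = 0.253
z(FA) = z(0.536) = 0.090
ln β = −½·[z(H)² − z(FA)²] = −0.5 × (0.064 − 0.008) = -0.028

ln β = -0.03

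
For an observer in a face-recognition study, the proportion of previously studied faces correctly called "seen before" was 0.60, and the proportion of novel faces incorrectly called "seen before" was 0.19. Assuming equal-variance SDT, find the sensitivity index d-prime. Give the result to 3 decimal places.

d-prime = 1.131

z(0.60) = 0.2533, z(0.19) = -0.8779
d' = z(H) − z(FA) = 0.2533 − (-0.8779) = 1.1312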